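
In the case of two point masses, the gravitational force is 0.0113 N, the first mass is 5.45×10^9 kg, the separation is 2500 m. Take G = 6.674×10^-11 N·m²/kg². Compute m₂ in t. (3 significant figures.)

194 t

Solving F = G·m₁·m₂/r² for m₂: m₂ = F·r²/(G·m₁).
F = 0.0113 N; m₁ = 5.45×10^9 kg; r = 2500 m; G = 6.674×10^-11 N·m²/kg².
m₂ = 1.942×10^5 kg
1.942×10^5 kg × (1 t / 1000 kg) = 194.2 t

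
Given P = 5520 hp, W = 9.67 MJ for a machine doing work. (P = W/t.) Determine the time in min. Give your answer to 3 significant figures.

0.0392 min

Solving P = W/t for t: t = W/P.
P = 5520 hp = 4.116×10^6 W; W = 9.67 MJ = 9.670×10^6 J.
t = 2.349 s
2.349 s × (1 min / 60.00 s) = 0.03915 min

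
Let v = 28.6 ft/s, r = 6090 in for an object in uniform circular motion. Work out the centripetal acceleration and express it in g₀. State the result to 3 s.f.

Directly: a = v²/r.
v = 28.6 ft/s = 8.717 m/s; r = 6090 in = 154.7 m.
a = 0.4913 m/s²
0.4913 m/s² × (1 g₀ / 9.807 m/s²) = 0.05009 g₀

0.0501 g₀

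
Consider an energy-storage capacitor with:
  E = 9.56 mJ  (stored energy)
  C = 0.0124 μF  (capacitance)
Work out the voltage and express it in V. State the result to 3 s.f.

1240 V

Solving E = ½C·V² for V: V = √(2E/C).
E = 9.56 mJ = 0.009560 J; C = 0.0124 μF = 1.240×10^-8 F.
V = 1242 V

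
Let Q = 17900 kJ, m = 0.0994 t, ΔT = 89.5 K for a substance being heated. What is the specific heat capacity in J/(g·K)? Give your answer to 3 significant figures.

2.01 J/(g·K)

Rearranging: c = Q/(m·ΔT).
Q = 17900 kJ = 1.790×10^7 J; m = 0.0994 t = 99.40 kg; ΔT = 89.5 K.
c = 2012 J/(kg·K)
2012 J/(kg·K) × (1 J/(g·K) / 1000 J/(kg·K)) = 2.012 J/(g·K)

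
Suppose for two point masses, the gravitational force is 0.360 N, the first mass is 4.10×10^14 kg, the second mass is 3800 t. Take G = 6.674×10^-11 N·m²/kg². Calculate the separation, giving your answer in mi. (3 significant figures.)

334 mi

Solving F = G·m₁·m₂/r² for r: r = √(G·m₁m₂/F).
F = 0.360 N; m₁ = 4.10×10^14 kg; m₂ = 3800 t = 3.800×10^6 kg; G = 6.674×10^-11 N·m²/kg².
r = 5.374×10^5 m
5.374×10^5 m × (1 mi / 1609 m) = 333.9 mi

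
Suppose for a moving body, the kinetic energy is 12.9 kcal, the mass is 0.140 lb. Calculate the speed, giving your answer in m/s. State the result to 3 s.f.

1300 m/s

Rearranging: v = √(2·KE/m).
KE = 12.9 kcal = 53974 J; m = 0.140 lb = 0.06350 kg.
v = 1304 m/s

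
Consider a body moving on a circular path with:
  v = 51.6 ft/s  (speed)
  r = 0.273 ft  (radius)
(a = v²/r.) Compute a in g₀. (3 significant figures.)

a is given directly by: a = v²/r.
v = 51.6 ft/s = 15.73 m/s; r = 0.273 ft = 0.08321 m.
a = 2973 m/s²
2973 m/s² × (1 g₀ / 9.807 m/s²) = 303.1 g₀

303 g₀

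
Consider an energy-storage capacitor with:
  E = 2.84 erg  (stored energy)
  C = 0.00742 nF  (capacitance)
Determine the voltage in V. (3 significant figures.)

277 V

Solving E = ½C·V² for V: V = √(2E/C).
E = 2.84 erg = 2.840×10^-7 J; C = 0.00742 nF = 7.420×10^-12 F.
V = 276.7 V  (the unit combination reduces to kg·m²/(A·s³) = V)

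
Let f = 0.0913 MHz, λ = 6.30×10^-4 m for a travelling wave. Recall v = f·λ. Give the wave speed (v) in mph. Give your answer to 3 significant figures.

129 mph

v is given directly by: v = fλ.
f = 0.0913 MHz = 91300 Hz; λ = 6.30×10^-4 m.
v = 57.52 m/s
57.52 m/s × (1 mph / 0.4470 m/s) = 128.7 mph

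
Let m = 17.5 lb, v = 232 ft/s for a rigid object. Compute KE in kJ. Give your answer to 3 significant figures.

19.8 kJ

KE is given directly by: KE = ½mv².
m = 17.5 lb = 7.938 kg; v = 232 ft/s = 70.71 m/s.
KE = 19846 J  (the unit combination reduces to kg·m²/s² = J)
19846 J × (1 kJ / 1000 J) = 19.85 kJ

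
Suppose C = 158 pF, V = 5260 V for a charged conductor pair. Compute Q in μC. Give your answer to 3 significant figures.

0.831 μC

Rearranging: Q = CV.
C = 158 pF = 1.580×10^-10 F; V = 5260 V.
Q = 8.311×10^-7 C
8.311×10^-7 C × (1 μC / 1.000×10^-6 C) = 0.8311 μC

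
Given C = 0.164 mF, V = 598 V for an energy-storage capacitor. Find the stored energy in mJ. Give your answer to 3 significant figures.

E is given directly by: E = ½CV².
C = 0.164 mF = 1.640×10^-4 F; V = 598 V.
E = 29.32 J  (the unit combination reduces to kg·m²/s² = J)
29.32 J × (1 mJ / 0.001000 J) = 29324 mJ

29300 mJ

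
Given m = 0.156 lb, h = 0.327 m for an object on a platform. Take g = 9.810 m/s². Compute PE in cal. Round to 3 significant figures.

0.0543 cal

Directly: PE = mgh.
m = 0.156 lb = 0.07076 kg; h = 0.327 m; g = 9.810 m/s².
PE = 0.2270 J  (the unit combination reduces to kg·m²/s² = J)
0.2270 J × (1 cal / 4.184 J) = 0.05425 cal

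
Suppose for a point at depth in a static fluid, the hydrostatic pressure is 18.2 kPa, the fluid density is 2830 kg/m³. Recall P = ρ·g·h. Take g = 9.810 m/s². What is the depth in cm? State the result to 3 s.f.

65.6 cm

Rearranging: h = P/(ρ·g).
P = 18.2 kPa = 18200 Pa; ρ = 2830 kg/m³; g = 9.810 m/s².
h = 0.6556 m
0.6556 m × (1 cm / 0.01000 m) = 65.56 cm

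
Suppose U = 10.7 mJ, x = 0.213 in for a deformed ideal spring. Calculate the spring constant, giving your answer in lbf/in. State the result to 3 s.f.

4.17 lbf/in

Rearranging U = ½k·x² for k: k = 2U/x².
U = 10.7 mJ = 0.01070 J; x = 0.213 in = 0.005410 m.
k = 731.1 N/m
731.1 N/m × (1 lbf/in / 175.1 N/m) = 4.175 lbf/in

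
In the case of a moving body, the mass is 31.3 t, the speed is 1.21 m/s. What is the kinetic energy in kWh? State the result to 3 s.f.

0.00636 kWh

Directly: KE = ½mv².
m = 31.3 t = 31300 kg; v = 1.21 m/s.
KE = 22913 J  (the unit combination reduces to kg·m²/s² = J)
22913 J × (1 kWh / 3.600×10^6 J) = 0.006365 kWh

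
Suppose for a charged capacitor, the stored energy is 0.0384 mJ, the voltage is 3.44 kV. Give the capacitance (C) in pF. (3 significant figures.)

6.49 pF

Rearranging E = ½C·V² for C: C = 2E/V².
E = 0.0384 mJ = 3.840×10^-5 J; V = 3.44 kV = 3440 V.
C = 6.490×10^-12 F
6.490×10^-12 F × (1 pF / 1.000×10^-12 F) = 6.490 pF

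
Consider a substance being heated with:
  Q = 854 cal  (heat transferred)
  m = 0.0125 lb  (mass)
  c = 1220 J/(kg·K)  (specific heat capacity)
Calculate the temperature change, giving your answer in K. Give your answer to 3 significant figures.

Rearranging: ΔT = Q/(m·c).
Q = 854 cal = 3573 J; m = 0.0125 lb = 0.005670 kg; c = 1220 J/(kg·K).
ΔT = 516.6 K

517 K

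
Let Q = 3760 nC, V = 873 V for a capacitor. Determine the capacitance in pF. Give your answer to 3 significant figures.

Directly: C = Q/V.
Q = 3760 nC = 3.760×10^-6 C; V = 873 V.
C = 4.307×10^-9 F
4.307×10^-9 F × (1 pF / 1.000×10^-12 F) = 4307 pF

4310 pF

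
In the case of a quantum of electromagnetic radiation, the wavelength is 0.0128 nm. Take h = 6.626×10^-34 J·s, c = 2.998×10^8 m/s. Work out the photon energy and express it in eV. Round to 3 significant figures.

Directly: E = hc/λ.
λ = 0.0128 nm = 1.280×10^-11 m; h = 6.626×10^-34 J·s; c = 2.998×10^8 m/s.
E = 1.552×10^-14 J  (the unit combination reduces to kg·m²/s² = J)
1.552×10^-14 J × (1 eV / 1.602×10^-19 J) = 96864 eV

96900 eV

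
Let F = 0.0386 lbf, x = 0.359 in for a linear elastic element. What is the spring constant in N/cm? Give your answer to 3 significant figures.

Solving F = k·x for k: k = F/x.
F = 0.0386 lbf = 0.1717 N; x = 0.359 in = 0.009119 m.
k = 18.83 N/m
18.83 N/m × (1 N/cm / 100.0 N/m) = 0.1883 N/cm

0.188 N/cm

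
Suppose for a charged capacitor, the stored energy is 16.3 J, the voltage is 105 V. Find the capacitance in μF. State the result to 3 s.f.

Rearranging E = ½C·V² for C: C = 2E/V².
E = 16.3 J; V = 105 V.
C = 0.002957 F
0.002957 F × (1 μF / 1.000×10^-6 F) = 2957 μF

2960 μF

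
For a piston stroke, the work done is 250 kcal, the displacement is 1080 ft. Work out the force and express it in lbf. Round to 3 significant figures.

Solving W = F·d for F: F = W/d.
W = 250 kcal = 1.046×10^6 J; d = 1080 ft = 329.2 m.
F = 3178 N
3178 N × (1 lbf / 4.448 N) = 714.3 lbf

714 lbf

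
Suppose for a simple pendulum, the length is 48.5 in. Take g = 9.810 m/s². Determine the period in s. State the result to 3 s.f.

2.23 s

Directly: T = 2π√(L/g).
L = 48.5 in = 1.232 m; g = 9.810 m/s².
T = 2.227 s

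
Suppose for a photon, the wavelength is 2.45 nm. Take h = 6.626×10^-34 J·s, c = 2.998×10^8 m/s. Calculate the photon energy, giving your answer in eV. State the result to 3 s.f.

Directly: E = hc/λ.
λ = 2.45 nm = 2.450×10^-9 m; h = 6.626×10^-34 J·s; c = 2.998×10^8 m/s.
E = 8.108×10^-17 J  (the unit combination reduces to kg·m²/s² = J)
8.108×10^-17 J × (1 eV / 1.602×10^-19 J) = 506.1 eV

506 eV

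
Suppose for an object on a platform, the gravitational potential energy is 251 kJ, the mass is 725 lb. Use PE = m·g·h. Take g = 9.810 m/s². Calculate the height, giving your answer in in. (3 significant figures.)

Solving PE = m·g·h for h: h = PE/(m·g).
PE = 251 kJ = 2.510×10^5 J; m = 725 lb = 328.9 kg; g = 9.810 m/s².
h = 77.80 m
77.80 m × (1 in / 0.02540 m) = 3063 in

3060 in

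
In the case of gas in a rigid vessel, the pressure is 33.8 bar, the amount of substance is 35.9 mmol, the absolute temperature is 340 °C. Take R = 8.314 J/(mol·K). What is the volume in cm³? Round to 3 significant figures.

From the ideal-gas law: V = nRT/P.
P = 33.8 bar = 3.380×10^6 Pa; n = 35.9 mmol = 0.03590 mol; T = 340 °C = 613.1 K; R = 8.314 J/(mol·K).
V = 5.414×10^-5 m³
5.414×10^-5 m³ × (1 cm³ / 1.000×10^-6 m³) = 54.14 cm³

54.1 cm³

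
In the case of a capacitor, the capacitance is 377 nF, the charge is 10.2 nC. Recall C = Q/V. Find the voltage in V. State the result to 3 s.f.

Rearranging C = Q/V for V: V = Q/C.
C = 377 nF = 3.770×10^-7 F; Q = 10.2 nC = 1.020×10^-8 C.
V = 0.02706 V

0.0271 V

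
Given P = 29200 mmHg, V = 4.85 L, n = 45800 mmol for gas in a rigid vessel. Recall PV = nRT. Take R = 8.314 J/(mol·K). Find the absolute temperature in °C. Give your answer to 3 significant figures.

From the ideal-gas law: T = PV/(nR).
P = 29200 mmHg = 3.893×10^6 Pa; V = 4.85 L = 0.004850 m³; n = 45800 mmol = 45.80 mol; R = 8.314 J/(mol·K).
T = 49.59 K
49.59 K − 273.15 = -223.6 °C

-224 °C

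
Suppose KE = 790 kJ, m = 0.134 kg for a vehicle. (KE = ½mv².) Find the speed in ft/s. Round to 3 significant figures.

11300 ft/s

Rearranging: v = √(2·KE/m).
KE = 790 kJ = 7.900×10^5 J; m = 0.134 kg.
v = 3434 m/s
3434 m/s × (1 ft/s / 0.3048 m/s) = 11266 ft/s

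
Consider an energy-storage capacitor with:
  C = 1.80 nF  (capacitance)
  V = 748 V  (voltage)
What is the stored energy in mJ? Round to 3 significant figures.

E is given directly by: E = ½CV².
C = 1.80 nF = 1.800×10^-9 F; V = 748 V.
E = 5.036×10^-4 J
5.036×10^-4 J × (1 mJ / 0.001000 J) = 0.5036 mJ

0.504 mJ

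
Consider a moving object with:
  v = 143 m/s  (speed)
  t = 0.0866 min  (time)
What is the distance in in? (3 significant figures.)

Rearranging: d = v·t.
v = 143 m/s; t = 0.0866 min = 5.196 s.
d = 743.0 m
743.0 m × (1 in / 0.02540 m) = 29253 in

29300 in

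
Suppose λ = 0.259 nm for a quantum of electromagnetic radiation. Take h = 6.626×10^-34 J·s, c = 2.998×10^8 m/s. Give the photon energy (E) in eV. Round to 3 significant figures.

4790 eV

E is given directly by: E = hc/λ.
λ = 0.259 nm = 2.590×10^-10 m; h = 6.626×10^-34 J·s; c = 2.998×10^8 m/s.
E = 7.670×10^-16 J
7.670×10^-16 J × (1 eV / 1.602×10^-19 J) = 4787 eV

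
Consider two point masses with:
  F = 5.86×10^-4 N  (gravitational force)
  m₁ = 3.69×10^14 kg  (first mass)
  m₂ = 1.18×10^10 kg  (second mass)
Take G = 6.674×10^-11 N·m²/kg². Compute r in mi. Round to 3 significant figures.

4.38×10^5 mi

From Newton's law of gravitation: r = √(G·m₁m₂/F).
F = 5.86×10^-4 N; m₁ = 3.69×10^14 kg; m₂ = 1.18×10^10 kg; G = 6.674×10^-11 N·m²/kg².
r = 7.042×10^8 m
7.042×10^8 m × (1 mi / 1609 m) = 4.376×10^5 mi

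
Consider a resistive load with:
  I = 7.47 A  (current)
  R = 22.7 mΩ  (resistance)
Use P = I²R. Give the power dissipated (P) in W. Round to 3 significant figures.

1.27 W

P is given directly by: P = I²R.
I = 7.47 A; R = 22.7 mΩ = 0.02270 Ω.
P = 1.267 W  (the unit combination reduces to kg·m²/s³ = W)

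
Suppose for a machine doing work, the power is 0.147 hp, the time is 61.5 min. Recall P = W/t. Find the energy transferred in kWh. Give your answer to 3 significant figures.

0.112 kWh

Solving P = W/t for W: W = P·t.
P = 0.147 hp = 109.6 W; t = 61.5 min = 3690 s.
W = 4.045×10^5 J
4.045×10^5 J × (1 kWh / 3.600×10^6 J) = 0.1124 kWh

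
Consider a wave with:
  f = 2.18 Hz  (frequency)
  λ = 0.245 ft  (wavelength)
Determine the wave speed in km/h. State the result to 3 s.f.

0.586 km/h

Directly: v = fλ.
f = 2.18 Hz; λ = 0.245 ft = 0.07468 m.
v = 0.1628 m/s
0.1628 m/s × (1 km/h / 0.2778 m/s) = 0.5861 km/h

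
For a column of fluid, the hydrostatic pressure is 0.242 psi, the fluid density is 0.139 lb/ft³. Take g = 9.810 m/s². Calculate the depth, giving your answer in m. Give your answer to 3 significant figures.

76.4 m

Solving P = ρ·g·h for h: h = P/(ρ·g).
P = 0.242 psi = 1669 Pa; ρ = 0.139 lb/ft³ = 2.227 kg/m³; g = 9.810 m/s².
h = 76.39 m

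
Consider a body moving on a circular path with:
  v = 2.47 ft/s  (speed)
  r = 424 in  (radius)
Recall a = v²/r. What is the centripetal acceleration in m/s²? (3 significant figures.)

0.0526 m/s²

Directly: a = v²/r.
v = 2.47 ft/s = 0.7529 m/s; r = 424 in = 10.77 m.
a = 0.05263 m/s²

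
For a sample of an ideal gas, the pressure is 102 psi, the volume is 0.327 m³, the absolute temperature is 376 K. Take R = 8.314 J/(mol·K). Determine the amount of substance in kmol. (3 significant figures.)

From the ideal-gas law: n = PV/(RT).
P = 102 psi = 7.033×10^5 Pa; V = 0.327 m³; T = 376 K; R = 8.314 J/(mol·K).
n = 73.56 mol
73.56 mol × (1 kmol / 1000 mol) = 0.07356 kmol

0.0736 kmol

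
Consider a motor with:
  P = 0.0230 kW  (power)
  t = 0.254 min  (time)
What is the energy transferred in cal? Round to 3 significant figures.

83.8 cal

Rearranging: W = P·t.
P = 0.0230 kW = 23.00 W; t = 0.254 min = 15.24 s.
W = 350.5 J  (the unit combination reduces to kg·m²/s² = J)
350.5 J × (1 cal / 4.184 J) = 83.78 cal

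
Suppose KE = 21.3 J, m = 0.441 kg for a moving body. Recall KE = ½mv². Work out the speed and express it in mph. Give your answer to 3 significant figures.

Rearranging: v = √(2·KE/m).
KE = 21.3 J; m = 0.441 kg.
v = 9.828 m/s
9.828 m/s × (1 mph / 0.4470 m/s) = 21.99 mph

22.0 mph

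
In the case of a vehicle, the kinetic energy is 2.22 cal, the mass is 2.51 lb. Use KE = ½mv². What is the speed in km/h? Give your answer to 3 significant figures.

14.5 km/h

Rearranging KE = ½mv² for v: v = √(2·KE/m).
KE = 2.22 cal = 9.288 J; m = 2.51 lb = 1.139 kg.
v = 4.039 m/s
4.039 m/s × (1 km/h / 0.2778 m/s) = 14.54 km/h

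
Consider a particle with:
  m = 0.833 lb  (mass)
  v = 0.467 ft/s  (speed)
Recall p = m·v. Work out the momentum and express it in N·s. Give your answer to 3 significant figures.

p is given directly by: p = mv.
m = 0.833 lb = 0.3778 kg; v = 0.467 ft/s = 0.1423 m/s.
p = 0.05378 kg·m/s
Since 1 N·s = 1 kg·m/s, 0.05378 N·s.

0.0538 N·s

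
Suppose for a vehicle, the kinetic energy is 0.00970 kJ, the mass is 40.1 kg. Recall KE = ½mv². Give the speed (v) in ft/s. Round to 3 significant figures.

2.28 ft/s

Rearranging: v = √(2·KE/m).
KE = 0.00970 kJ = 9.700 J; m = 40.1 kg.
v = 0.6956 m/s
0.6956 m/s × (1 ft/s / 0.3048 m/s) = 2.282 ft/s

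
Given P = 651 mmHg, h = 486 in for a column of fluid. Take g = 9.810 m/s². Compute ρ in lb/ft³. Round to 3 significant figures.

44.7 lb/ft³

Rearranging: ρ = P/(g·h).
P = 651 mmHg = 86793 Pa; h = 486 in = 12.34 m; g = 9.810 m/s².
ρ = 716.7 kg/m³
716.7 kg/m³ × (1 lb/ft³ / 16.02 kg/m³) = 44.74 lb/ft³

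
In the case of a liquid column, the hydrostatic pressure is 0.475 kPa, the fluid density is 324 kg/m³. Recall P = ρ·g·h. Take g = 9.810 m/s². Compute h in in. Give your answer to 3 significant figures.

Rearranging P = ρ·g·h for h: h = P/(ρ·g).
P = 0.475 kPa = 475.0 Pa; ρ = 324 kg/m³; g = 9.810 m/s².
h = 0.1494 m
0.1494 m × (1 in / 0.02540 m) = 5.884 in

5.88 in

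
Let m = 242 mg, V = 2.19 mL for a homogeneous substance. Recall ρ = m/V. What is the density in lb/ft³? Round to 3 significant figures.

Directly: ρ = m/V.
m = 242 mg = 2.420×10^-4 kg; V = 2.19 mL = 2.190×10^-6 m³.
ρ = 110.5 kg/m³
110.5 kg/m³ × (1 lb/ft³ / 16.02 kg/m³) = 6.898 lb/ft³

6.90 lb/ft³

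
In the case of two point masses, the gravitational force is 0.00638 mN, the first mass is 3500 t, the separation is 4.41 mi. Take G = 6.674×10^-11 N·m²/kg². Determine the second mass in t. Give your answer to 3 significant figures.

Solving F = G·m₁·m₂/r² for m₂: m₂ = F·r²/(G·m₁).
F = 0.00638 mN = 6.380×10^-6 N; m₁ = 3500 t = 3.500×10^6 kg; r = 4.41 mi = 7097 m; G = 6.674×10^-11 N·m²/kg².
m₂ = 1.376×10^6 kg
1.376×10^6 kg × (1 t / 1000 kg) = 1376 t

1380 t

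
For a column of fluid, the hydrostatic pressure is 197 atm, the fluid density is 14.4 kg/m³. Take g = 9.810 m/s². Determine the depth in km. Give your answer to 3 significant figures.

Solving P = ρ·g·h for h: h = P/(ρ·g).
P = 197 atm = 1.996×10^7 Pa; ρ = 14.4 kg/m³; g = 9.810 m/s².
h = 1.413×10^5 m
1.413×10^5 m × (1 km / 1000 m) = 141.3 km

141 km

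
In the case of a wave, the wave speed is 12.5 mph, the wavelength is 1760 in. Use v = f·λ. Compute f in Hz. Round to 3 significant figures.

0.125 Hz

Rearranging: f = v/λ.
v = 12.5 mph = 5.588 m/s; λ = 1760 in = 44.70 m.
f = 0.1250 Hz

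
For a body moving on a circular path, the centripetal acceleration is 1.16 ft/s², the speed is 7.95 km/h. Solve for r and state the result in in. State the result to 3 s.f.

Rearranging a = v²/r for r: r = v²/a.
a = 1.16 ft/s² = 0.3536 m/s²; v = 7.95 km/h = 2.208 m/s.
r = 13.79 m
13.79 m × (1 in / 0.02540 m) = 543.0 in

543 in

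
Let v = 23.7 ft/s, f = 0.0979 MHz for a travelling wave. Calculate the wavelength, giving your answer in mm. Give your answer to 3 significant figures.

0.0738 mm

Rearranging v = f·λ for λ: λ = v/f.
v = 23.7 ft/s = 7.224 m/s; f = 0.0979 MHz = 97900 Hz.
λ = 7.379×10^-5 m
7.379×10^-5 m × (1 mm / 0.001000 m) = 0.07379 mm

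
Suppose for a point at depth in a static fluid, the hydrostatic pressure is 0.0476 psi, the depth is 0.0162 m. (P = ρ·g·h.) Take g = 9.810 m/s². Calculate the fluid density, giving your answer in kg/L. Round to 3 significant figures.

2.07 kg/L

Rearranging P = ρ·g·h for ρ: ρ = P/(g·h).
P = 0.0476 psi = 328.2 Pa; h = 0.0162 m; g = 9.810 m/s².
ρ = 2065 kg/m³
2065 kg/m³ × (1 kg/L / 1000 kg/m³) = 2.065 kg/L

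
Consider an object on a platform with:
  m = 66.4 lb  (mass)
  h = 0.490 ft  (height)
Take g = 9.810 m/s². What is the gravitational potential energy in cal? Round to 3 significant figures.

10.5 cal

PE is given directly by: PE = mgh.
m = 66.4 lb = 30.12 kg; h = 0.490 ft = 0.1494 m; g = 9.810 m/s².
PE = 44.13 J
44.13 J × (1 cal / 4.184 J) = 10.55 cal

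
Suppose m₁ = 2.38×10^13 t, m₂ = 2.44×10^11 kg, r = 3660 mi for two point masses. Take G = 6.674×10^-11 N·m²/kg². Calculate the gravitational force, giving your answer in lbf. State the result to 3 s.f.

2510 lbf

F is given directly by: F = Gm₁m₂/r².
m₁ = 2.38×10^13 t = 2.380×10^16 kg; m₂ = 2.44×10^11 kg; r = 3660 mi = 5.890×10^6 m; G = 6.674×10^-11 N·m²/kg².
F = 11171 N
11171 N × (1 lbf / 4.448 N) = 2511 lbf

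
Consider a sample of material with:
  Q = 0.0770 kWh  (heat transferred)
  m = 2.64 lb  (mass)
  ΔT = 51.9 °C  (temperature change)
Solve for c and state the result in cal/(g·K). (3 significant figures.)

Solving Q = m·c·ΔT for c: c = Q/(m·ΔT).
Q = 0.0770 kWh = 2.772×10^5 J; m = 2.64 lb = 1.197 kg; ΔT = 51.9 °C = 51.90 K.
c = 4460 J/(kg·K)
4460 J/(kg·K) × (1 cal/(g·K) / 4184 J/(kg·K)) = 1.066 cal/(g·K)

1.07 cal/(g·K)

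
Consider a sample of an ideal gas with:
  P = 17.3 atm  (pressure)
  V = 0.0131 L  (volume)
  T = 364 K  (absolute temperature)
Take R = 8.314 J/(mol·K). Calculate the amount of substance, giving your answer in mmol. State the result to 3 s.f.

7.59 mmol

Rearranging: n = PV/(RT).
P = 17.3 atm = 1.753×10^6 Pa; V = 0.0131 L = 1.310×10^-5 m³; T = 364 K; R = 8.314 J/(mol·K).
n = 0.007588 mol
0.007588 mol × (1 mmol / 0.001000 mol) = 7.588 mmol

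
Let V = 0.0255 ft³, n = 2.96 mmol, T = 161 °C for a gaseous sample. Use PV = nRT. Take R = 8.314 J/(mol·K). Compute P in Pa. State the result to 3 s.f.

From the ideal-gas law: P = nRT/V.
V = 0.0255 ft³ = 7.221×10^-4 m³; n = 2.96 mmol = 0.002960 mol; T = 161 °C = 434.1 K; R = 8.314 J/(mol·K).
P = 14796 Pa

14800 Pa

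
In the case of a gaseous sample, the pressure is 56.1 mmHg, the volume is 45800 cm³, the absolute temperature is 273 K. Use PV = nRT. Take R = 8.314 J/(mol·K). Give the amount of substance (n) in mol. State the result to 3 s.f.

Rearranging PV = nRT for n: n = PV/(RT).
P = 56.1 mmHg = 7479 Pa; V = 45800 cm³ = 0.04580 m³; T = 273 K; R = 8.314 J/(mol·K).
n = 0.1509 mol

0.151 mol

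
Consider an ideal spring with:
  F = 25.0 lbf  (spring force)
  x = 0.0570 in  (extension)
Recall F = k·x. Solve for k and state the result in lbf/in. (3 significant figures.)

439 lbf/in

Solving F = k·x for k: k = F/x.
F = 25.0 lbf = 111.2 N; x = 0.0570 in = 0.001448 m.
k = 76810 N/m
76810 N/m × (1 lbf/in / 175.1 N/m) = 438.6 lbf/in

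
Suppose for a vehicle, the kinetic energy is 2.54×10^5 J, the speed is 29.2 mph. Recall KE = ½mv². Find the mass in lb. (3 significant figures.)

Rearranging: m = 2·KE/v².
KE = 2.54×10^5 J; v = 29.2 mph = 13.05 m/s.
m = 2981 kg
2981 kg × (1 lb / 0.4536 kg) = 6573 lb

6570 lb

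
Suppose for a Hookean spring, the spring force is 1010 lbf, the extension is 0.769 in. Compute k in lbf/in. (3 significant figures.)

Rearranging F = k·x for k: k = F/x.
F = 1010 lbf = 4493 N; x = 0.769 in = 0.01953 m.
k = 2.300×10^5 N/m
2.300×10^5 N/m × (1 lbf/in / 175.1 N/m) = 1313 lbf/in

1310 lbf/in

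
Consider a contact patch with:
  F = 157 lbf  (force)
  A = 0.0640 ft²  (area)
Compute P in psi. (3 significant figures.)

17.0 psi

Directly: P = F/A.
F = 157 lbf = 698.4 N; A = 0.0640 ft² = 0.005946 m².
P = 1.175×10^5 Pa
1.175×10^5 Pa × (1 psi / 6895 Pa) = 17.04 psi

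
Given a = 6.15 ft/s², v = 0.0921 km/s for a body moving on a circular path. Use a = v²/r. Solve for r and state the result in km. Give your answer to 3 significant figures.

Solving a = v²/r for r: r = v²/a.
a = 6.15 ft/s² = 1.875 m/s²; v = 0.0921 km/s = 92.10 m/s.
r = 4525 m
4525 m × (1 km / 1000 m) = 4.525 km

4.53 km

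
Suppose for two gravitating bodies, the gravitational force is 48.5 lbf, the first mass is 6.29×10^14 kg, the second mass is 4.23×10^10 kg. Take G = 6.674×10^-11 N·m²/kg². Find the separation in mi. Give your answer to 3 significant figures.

From Newton's law of gravitation: r = √(G·m₁m₂/F).
F = 48.5 lbf = 215.7 N; m₁ = 6.29×10^14 kg; m₂ = 4.23×10^10 kg; G = 6.674×10^-11 N·m²/kg².
r = 2.869×10^6 m
2.869×10^6 m × (1 mi / 1609 m) = 1783 mi

1780 mi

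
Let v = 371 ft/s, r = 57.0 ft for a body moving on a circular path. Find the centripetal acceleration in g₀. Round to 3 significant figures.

a is given directly by: a = v²/r.
v = 371 ft/s = 113.1 m/s; r = 57.0 ft = 17.37 m.
a = 736.0 m/s²
736.0 m/s² × (1 g₀ / 9.807 m/s²) = 75.05 g₀

75.1 g₀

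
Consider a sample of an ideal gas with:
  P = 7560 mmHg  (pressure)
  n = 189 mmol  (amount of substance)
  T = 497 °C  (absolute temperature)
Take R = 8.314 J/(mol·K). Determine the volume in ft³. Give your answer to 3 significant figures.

Rearranging PV = nRT for V: V = nRT/P.
P = 7560 mmHg = 1.008×10^6 Pa; n = 189 mmol = 0.1890 mol; T = 497 °C = 770.1 K; R = 8.314 J/(mol·K).
V = 0.001201 m³
0.001201 m³ × (1 ft³ / 0.02832 m³) = 0.04240 ft³

0.0424 ft³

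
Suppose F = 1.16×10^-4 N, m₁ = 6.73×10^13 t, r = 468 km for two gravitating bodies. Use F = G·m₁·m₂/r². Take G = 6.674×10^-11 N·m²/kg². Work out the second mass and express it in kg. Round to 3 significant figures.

5.66 kg

Rearranging F = G·m₁·m₂/r² for m₂: m₂ = F·r²/(G·m₁).
F = 1.16×10^-4 N; m₁ = 6.73×10^13 t = 6.730×10^16 kg; r = 468 km = 4.680×10^5 m; G = 6.674×10^-11 N·m²/kg².
m₂ = 5.657 kg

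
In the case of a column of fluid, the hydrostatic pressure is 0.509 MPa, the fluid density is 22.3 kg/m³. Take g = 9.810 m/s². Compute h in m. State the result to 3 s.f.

2330 m

Rearranging: h = P/(ρ·g).
P = 0.509 MPa = 5.090×10^5 Pa; ρ = 22.3 kg/m³; g = 9.810 m/s².
h = 2327 m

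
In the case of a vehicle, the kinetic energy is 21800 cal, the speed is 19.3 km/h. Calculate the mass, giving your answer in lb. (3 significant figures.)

14000 lb

Solving KE = ½mv² for m: m = 2·KE/v².
KE = 21800 cal = 91211 J; v = 19.3 km/h = 5.361 m/s.
m = 6347 kg
6347 kg × (1 lb / 0.4536 kg) = 13993 lb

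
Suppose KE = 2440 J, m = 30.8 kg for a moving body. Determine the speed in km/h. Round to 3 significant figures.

Solving KE = ½mv² for v: v = √(2·KE/m).
KE = 2440 J; m = 30.8 kg.
v = 12.59 m/s
12.59 m/s × (1 km/h / 0.2778 m/s) = 45.31 km/h

45.3 km/h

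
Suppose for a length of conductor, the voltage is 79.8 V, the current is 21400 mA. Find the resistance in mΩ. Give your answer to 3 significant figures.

3730 mΩ

From Ohm's law: R = V/I.
V = 79.8 V; I = 21400 mA = 21.40 A.
R = 3.729 Ω
3.729 Ω × (1 mΩ / 0.001000 Ω) = 3729 mΩ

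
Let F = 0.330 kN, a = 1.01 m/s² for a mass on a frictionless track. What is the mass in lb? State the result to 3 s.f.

720 lb

From Newton's second law: m = F/a.
F = 0.330 kN = 330.0 N; a = 1.01 m/s².
m = 326.7 kg
326.7 kg × (1 lb / 0.4536 kg) = 720.3 lb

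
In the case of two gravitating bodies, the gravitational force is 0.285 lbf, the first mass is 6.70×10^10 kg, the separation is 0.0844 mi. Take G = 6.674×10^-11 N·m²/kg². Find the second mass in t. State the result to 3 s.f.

5.23 t

From Newton's law of gravitation: m₂ = F·r²/(G·m₁).
F = 0.285 lbf = 1.268 N; m₁ = 6.70×10^10 kg; r = 0.0844 mi = 135.8 m; G = 6.674×10^-11 N·m²/kg².
m₂ = 5231 kg
5231 kg × (1 t / 1000 kg) = 5.231 t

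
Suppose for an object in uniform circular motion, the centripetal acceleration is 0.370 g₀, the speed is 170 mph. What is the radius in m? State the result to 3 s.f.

1590 m

Solving a = v²/r for r: r = v²/a.
a = 0.370 g₀ = 3.628 m/s²; v = 170 mph = 76.00 m/s.
r = 1592 m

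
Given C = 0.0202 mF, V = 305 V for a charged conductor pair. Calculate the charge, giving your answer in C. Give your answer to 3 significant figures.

0.00616 C

Rearranging C = Q/V for Q: Q = CV.
C = 0.0202 mF = 2.020×10^-5 F; V = 305 V.
Q = 0.006161 C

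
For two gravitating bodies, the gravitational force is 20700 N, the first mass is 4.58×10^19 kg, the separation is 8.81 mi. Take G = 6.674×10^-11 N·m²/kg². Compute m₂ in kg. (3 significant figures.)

1360 kg

From Newton's law of gravitation: m₂ = F·r²/(G·m₁).
F = 20700 N; m₁ = 4.58×10^19 kg; r = 8.81 mi = 14178 m; G = 6.674×10^-11 N·m²/kg².
m₂ = 1361 kg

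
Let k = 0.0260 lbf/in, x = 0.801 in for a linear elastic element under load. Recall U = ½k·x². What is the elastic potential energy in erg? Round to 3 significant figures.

9420 erg

Directly: U = ½kx².
k = 0.0260 lbf/in = 4.553 N/m; x = 0.801 in = 0.02035 m.
U = 9.424×10^-4 J  (the unit combination reduces to kg·m²/s² = J)
9.424×10^-4 J × (1 erg / 1.000×10^-7 J) = 9424 erg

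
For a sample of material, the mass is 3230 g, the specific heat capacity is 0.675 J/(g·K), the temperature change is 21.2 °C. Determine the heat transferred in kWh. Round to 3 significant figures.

Q is given directly by: Q = mcΔT.
m = 3230 g = 3.230 kg; c = 0.675 J/(g·K) = 675.0 J/(kg·K); ΔT = 21.2 °C = 21.20 K.
Q = 46221 J  (the unit combination reduces to kg·m²/s² = J)
46221 J × (1 kWh / 3.600×10^6 J) = 0.01284 kWh

0.0128 kWh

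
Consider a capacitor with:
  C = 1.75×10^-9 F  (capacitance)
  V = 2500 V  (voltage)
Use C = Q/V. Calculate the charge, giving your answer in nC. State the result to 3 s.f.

4370 nC

Solving C = Q/V for Q: Q = CV.
C = 1.75×10^-9 F; V = 2500 V.
Q = 4.375×10^-6 C  (the unit combination reduces to A·s = C)
4.375×10^-6 C × (1 nC / 1.000×10^-9 C) = 4375 nC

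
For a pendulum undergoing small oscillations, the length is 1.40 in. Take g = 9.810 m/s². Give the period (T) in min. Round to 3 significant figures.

Directly: T = 2π√(L/g).
L = 1.40 in = 0.03556 m; g = 9.810 m/s².
T = 0.3783 s
0.3783 s × (1 min / 60.00 s) = 0.006305 min

0.00630 min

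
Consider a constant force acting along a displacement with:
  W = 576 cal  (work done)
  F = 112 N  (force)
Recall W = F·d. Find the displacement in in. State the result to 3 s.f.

847 in

Rearranging: d = W/F.
W = 576 cal = 2410 J; F = 112 N.
d = 21.52 m
21.52 m × (1 in / 0.02540 m) = 847.2 in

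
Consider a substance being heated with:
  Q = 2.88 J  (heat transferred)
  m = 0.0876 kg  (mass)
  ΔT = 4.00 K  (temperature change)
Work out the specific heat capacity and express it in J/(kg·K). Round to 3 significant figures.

8.22 J/(kg·K)

Solving Q = m·c·ΔT for c: c = Q/(m·ΔT).
Q = 2.88 J; m = 0.0876 kg; ΔT = 4.00 K.
c = 8.219 J/(kg·K)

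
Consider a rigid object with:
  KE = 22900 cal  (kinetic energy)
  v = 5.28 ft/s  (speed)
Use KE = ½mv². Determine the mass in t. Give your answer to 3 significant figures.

Rearranging: m = 2·KE/v².
KE = 22900 cal = 95814 J; v = 5.28 ft/s = 1.609 m/s.
m = 73988 kg
73988 kg × (1 t / 1000 kg) = 73.99 t

74.0 t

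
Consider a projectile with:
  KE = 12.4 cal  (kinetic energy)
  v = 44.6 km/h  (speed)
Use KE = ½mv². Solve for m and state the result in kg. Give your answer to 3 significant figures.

0.676 kg

Rearranging KE = ½mv² for m: m = 2·KE/v².
KE = 12.4 cal = 51.88 J; v = 44.6 km/h = 12.39 m/s.
m = 0.6760 kg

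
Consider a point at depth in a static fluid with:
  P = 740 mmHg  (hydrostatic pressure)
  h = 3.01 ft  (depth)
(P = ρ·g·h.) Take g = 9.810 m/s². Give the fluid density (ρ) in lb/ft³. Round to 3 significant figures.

684 lb/ft³

Solving P = ρ·g·h for ρ: ρ = P/(g·h).
P = 740 mmHg = 98658 Pa; h = 3.01 ft = 0.9174 m; g = 9.810 m/s².
ρ = 10962 kg/m³
10962 kg/m³ × (1 lb/ft³ / 16.02 kg/m³) = 684.3 lb/ft³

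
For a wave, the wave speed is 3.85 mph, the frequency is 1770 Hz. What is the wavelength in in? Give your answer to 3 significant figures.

0.0383 in

Rearranging: λ = v/f.
v = 3.85 mph = 1.721 m/s; f = 1770 Hz.
λ = 9.724×10^-4 m
9.724×10^-4 m × (1 in / 0.02540 m) = 0.03828 in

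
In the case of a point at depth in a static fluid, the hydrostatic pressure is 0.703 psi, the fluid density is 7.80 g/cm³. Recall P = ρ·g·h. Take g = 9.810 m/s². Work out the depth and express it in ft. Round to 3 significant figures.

0.208 ft

Rearranging P = ρ·g·h for h: h = P/(ρ·g).
P = 0.703 psi = 4847 Pa; ρ = 7.80 g/cm³ = 7800 kg/m³; g = 9.810 m/s².
h = 0.06334 m
0.06334 m × (1 ft / 0.3048 m) = 0.2078 ft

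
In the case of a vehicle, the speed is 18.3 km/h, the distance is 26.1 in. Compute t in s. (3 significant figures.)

Rearranging v = d/t for t: t = d/v.
v = 18.3 km/h = 5.083 m/s; d = 26.1 in = 0.6629 m.
t = 0.1304 s

0.130 s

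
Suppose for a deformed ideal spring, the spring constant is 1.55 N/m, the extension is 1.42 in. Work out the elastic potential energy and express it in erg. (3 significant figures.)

10100 erg

U is given directly by: U = ½kx².
k = 1.55 N/m; x = 1.42 in = 0.03607 m.
U = 0.001008 J
0.001008 J × (1 erg / 1.000×10^-7 J) = 10082 erg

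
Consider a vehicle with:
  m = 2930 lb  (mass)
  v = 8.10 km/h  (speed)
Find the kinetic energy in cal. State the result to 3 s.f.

Directly: KE = ½mv².
m = 2930 lb = 1329 kg; v = 8.10 km/h = 2.250 m/s.
KE = 3364 J  (the unit combination reduces to kg·m²/s² = J)
3364 J × (1 cal / 4.184 J) = 804.0 cal

804 cal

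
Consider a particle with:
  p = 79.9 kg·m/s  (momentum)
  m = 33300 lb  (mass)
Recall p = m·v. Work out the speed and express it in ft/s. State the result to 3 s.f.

Solving p = m·v for v: v = p/m.
p = 79.9 kg·m/s; m = 33300 lb = 15105 kg.
v = 0.005290 m/s
0.005290 m/s × (1 ft/s / 0.3048 m/s) = 0.01735 ft/s

0.0174 ft/s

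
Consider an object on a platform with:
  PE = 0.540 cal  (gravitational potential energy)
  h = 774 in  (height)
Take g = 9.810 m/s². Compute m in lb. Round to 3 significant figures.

0.0258 lb

Rearranging PE = m·g·h for m: m = PE/(g·h).
PE = 0.540 cal = 2.259 J; h = 774 in = 19.66 m; g = 9.810 m/s².
m = 0.01171 kg
0.01171 kg × (1 lb / 0.4536 kg) = 0.02583 lb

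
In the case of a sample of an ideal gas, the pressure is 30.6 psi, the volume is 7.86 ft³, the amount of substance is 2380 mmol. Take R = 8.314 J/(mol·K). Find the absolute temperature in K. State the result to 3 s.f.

Solving PV = nRT for T: T = PV/(nR).
P = 30.6 psi = 2.110×10^5 Pa; V = 7.86 ft³ = 0.2226 m³; n = 2380 mmol = 2.380 mol; R = 8.314 J/(mol·K).
T = 2373 K

2370 K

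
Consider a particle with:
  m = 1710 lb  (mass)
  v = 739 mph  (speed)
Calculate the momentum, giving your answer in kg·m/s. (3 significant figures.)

Directly: p = mv.
m = 1710 lb = 775.6 kg; v = 739 mph = 330.4 m/s.
p = 2.562×10^5 kg·m/s  (the unit combination reduces to kg·m/s = kg·m/s)

2.56×10^5 kg·m/s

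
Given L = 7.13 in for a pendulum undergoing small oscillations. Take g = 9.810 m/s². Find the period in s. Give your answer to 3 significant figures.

0.854 s

Directly: T = 2π√(L/g).
L = 7.13 in = 0.1811 m; g = 9.810 m/s².
T = 0.8537 s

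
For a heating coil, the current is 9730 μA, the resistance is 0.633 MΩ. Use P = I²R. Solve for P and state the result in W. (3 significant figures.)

59.9 W

Directly: P = I²R.
I = 9730 μA = 0.009730 A; R = 0.633 MΩ = 6.330×10^5 Ω.
P = 59.93 W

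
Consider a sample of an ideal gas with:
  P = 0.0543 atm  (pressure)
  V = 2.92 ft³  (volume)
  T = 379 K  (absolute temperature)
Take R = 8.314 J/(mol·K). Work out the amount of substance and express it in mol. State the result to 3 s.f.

0.144 mol

From the ideal-gas law: n = PV/(RT).
P = 0.0543 atm = 5502 Pa; V = 2.92 ft³ = 0.08269 m³; T = 379 K; R = 8.314 J/(mol·K).
n = 0.1444 mol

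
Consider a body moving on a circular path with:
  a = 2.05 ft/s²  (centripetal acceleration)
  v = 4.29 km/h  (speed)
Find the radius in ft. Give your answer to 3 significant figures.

Rearranging a = v²/r for r: r = v²/a.
a = 2.05 ft/s² = 0.6248 m/s²; v = 4.29 km/h = 1.192 m/s.
r = 2.273 m
2.273 m × (1 ft / 0.3048 m) = 7.456 ft

7.46 ft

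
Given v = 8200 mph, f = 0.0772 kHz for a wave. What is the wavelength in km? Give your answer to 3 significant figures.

0.0475 km

Rearranging: λ = v/f.
v = 8200 mph = 3666 m/s; f = 0.0772 kHz = 77.20 Hz.
λ = 47.48 m
47.48 m × (1 km / 1000 m) = 0.04748 km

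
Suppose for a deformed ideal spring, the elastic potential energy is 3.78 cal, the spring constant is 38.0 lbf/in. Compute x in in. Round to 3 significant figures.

Solving U = ½k·x² for x: x = √(2U/k).
U = 3.78 cal = 15.82 J; k = 38.0 lbf/in = 6655 N/m.
x = 0.06894 m
0.06894 m × (1 in / 0.02540 m) = 2.714 in

2.71 in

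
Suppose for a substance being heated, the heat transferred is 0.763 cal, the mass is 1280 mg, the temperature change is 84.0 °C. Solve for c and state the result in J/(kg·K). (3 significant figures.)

Solving Q = m·c·ΔT for c: c = Q/(m·ΔT).
Q = 0.763 cal = 3.192 J; m = 1280 mg = 0.001280 kg; ΔT = 84.0 °C = 84.00 K.
c = 29.69 J/(kg·K)

29.7 J/(kg·K)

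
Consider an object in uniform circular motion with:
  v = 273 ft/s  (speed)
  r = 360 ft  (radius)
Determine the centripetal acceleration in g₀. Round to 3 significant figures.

6.43 g₀

Directly: a = v²/r.
v = 273 ft/s = 83.21 m/s; r = 360 ft = 109.7 m.
a = 63.10 m/s²
63.10 m/s² × (1 g₀ / 9.807 m/s²) = 6.435 g₀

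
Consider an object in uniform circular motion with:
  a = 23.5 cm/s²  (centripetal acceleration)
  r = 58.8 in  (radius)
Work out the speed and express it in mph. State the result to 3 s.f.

Rearranging a = v²/r for v: v = √(a·r).
a = 23.5 cm/s² = 0.2350 m/s²; r = 58.8 in = 1.494 m.
v = 0.5924 m/s
0.5924 m/s × (1 mph / 0.4470 m/s) = 1.325 mph

1.33 mph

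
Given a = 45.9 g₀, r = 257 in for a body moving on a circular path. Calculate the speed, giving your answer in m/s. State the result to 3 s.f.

Solving a = v²/r for v: v = √(a·r).
a = 45.9 g₀ = 450.1 m/s²; r = 257 in = 6.528 m.
v = 54.21 m/s

54.2 m/s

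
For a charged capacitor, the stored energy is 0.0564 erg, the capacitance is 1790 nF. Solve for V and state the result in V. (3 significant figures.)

0.0794 V

Solving E = ½C·V² for V: V = √(2E/C).
E = 0.0564 erg = 5.640×10^-9 J; C = 1790 nF = 1.790×10^-6 F.
V = 0.07938 V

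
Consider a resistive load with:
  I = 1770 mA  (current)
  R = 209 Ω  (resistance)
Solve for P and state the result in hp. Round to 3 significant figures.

0.878 hp

Directly: P = I²R.
I = 1770 mA = 1.770 A; R = 209 Ω.
P = 654.8 W
654.8 W × (1 hp / 745.7 W) = 0.8781 hp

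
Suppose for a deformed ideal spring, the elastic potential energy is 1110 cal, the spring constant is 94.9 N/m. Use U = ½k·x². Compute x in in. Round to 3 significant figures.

Rearranging: x = √(2U/k).
U = 1110 cal = 4644 J; k = 94.9 N/m.
x = 9.893 m
9.893 m × (1 in / 0.02540 m) = 389.5 in

389 in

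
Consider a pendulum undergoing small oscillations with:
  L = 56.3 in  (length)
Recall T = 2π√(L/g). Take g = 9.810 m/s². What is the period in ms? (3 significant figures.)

T is given directly by: T = 2π√(L/g).
L = 56.3 in = 1.430 m; g = 9.810 m/s².
T = 2.399 s
2.399 s × (1 ms / 0.001000 s) = 2399 ms

2400 ms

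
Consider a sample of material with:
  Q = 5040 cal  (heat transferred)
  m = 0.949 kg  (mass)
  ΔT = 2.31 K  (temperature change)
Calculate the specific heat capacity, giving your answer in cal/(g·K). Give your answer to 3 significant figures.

2.30 cal/(g·K)

Rearranging Q = m·c·ΔT for c: c = Q/(m·ΔT).
Q = 5040 cal = 21087 J; m = 0.949 kg; ΔT = 2.31 K.
c = 9619 J/(kg·K)
9619 J/(kg·K) × (1 cal/(g·K) / 4184 J/(kg·K)) = 2.299 cal/(g·K)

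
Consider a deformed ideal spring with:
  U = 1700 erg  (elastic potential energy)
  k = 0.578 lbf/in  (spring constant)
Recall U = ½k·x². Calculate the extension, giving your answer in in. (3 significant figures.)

0.0722 in

Solving U = ½k·x² for x: x = √(2U/k).
U = 1700 erg = 1.700×10^-4 J; k = 0.578 lbf/in = 101.2 N/m.
x = 0.001833 m
0.001833 m × (1 in / 0.02540 m) = 0.07215 in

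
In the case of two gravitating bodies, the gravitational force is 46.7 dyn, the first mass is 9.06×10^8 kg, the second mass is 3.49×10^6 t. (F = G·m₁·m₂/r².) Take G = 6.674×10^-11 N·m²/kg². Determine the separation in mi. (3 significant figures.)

418 mi

Rearranging F = G·m₁·m₂/r² for r: r = √(G·m₁m₂/F).
F = 46.7 dyn = 4.670×10^-4 N; m₁ = 9.06×10^8 kg; m₂ = 3.49×10^6 t = 3.490×10^9 kg; G = 6.674×10^-11 N·m²/kg².
r = 6.722×10^5 m
6.722×10^5 m × (1 mi / 1609 m) = 417.7 mi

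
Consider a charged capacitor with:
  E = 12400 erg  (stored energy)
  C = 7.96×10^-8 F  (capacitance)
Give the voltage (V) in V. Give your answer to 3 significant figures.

Rearranging E = ½C·V² for V: V = √(2E/C).
E = 12400 erg = 0.001240 J; C = 7.96×10^-8 F.
V = 176.5 V

177 V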